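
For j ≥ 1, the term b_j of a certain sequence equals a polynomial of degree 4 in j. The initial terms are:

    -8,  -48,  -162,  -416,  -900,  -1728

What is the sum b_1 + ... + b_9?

-19068

1st diffs: -40, -114, -254, -484, -828.
2nd diffs: -74, -140, -230, -344.
3rd diffs: -66, -90, -114.
4th diffs: -24, -24 (constant).
Newton forward-difference form: b_j = -8 + (-40)·C(j-1,1) + (-74)·C(j-1,2) + (-66)·C(j-1,3) + (-24)·C(j-1,4).
Continuing: -3038, -4992, -7776.
Summing j = 1..9 (9 terms) gives -19068.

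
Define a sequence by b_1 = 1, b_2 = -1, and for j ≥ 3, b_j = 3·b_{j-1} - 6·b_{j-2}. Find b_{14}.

182979

Applying the relation repeatedly:
b_3 = -9;  b_4 = -21;  b_5 = -9;  …;  b_{11} = -10449;  b_{12} = -1701;  b_{13} = 57591;  b_{14} = 182979.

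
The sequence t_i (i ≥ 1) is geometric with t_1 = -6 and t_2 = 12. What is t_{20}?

3145728

Common ratio r = -2.
t_i = (-6)·(-2)^(i-1).
t_{20} = (-6)·(-2)^19 = 3145728.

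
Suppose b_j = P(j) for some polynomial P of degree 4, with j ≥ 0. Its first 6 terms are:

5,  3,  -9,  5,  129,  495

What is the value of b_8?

5085

1st diffs: -2, -12, 14, 124, 366.
2nd diffs: -10, 26, 110, 242.
3rd diffs: 36, 84, 132.
4th diffs: 48, 48 (constant).
Newton forward-difference form: b_j = 5 + (-2)·C(j,1) + (-10)·C(j,2) + 36·C(j,3) + 48·C(j,4).
At j = 8: j = 8, so b_8 = 5 - 16 - 280 + 2016 + 3360 = 5085.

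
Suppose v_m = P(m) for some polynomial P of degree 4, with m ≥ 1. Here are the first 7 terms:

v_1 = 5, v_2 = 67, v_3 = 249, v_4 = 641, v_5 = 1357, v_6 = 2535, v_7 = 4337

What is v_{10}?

15467

1st diffs: 62, 182, 392, 716, 1178, 1802.
2nd diffs: 120, 210, 324, 462, 624.
3rd diffs: 90, 114, 138, 162.
4th diffs: 24, 24, 24 (constant).
Newton forward-difference form: v_m = 5 + 62·C(m-1,1) + 120·C(m-1,2) + 90·C(m-1,3) + 24·C(m-1,4).
At m = 10: m-1 = 9, so v_{10} = 5 + 558 + 4320 + 7560 + 3024 = 15467.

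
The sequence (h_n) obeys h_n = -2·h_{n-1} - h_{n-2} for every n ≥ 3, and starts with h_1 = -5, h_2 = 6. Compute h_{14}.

18

h_3 = -7, h_4 = 8, h_5 = -9, …, h_{11} = -15, h_{12} = 16, h_{13} = -17, h_{14} = 18.
(Characteristic roots are -1 and -1.)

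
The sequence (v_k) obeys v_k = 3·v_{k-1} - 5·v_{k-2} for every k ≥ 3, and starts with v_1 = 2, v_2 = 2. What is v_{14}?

Applying the relation repeatedly:
v_3 = -4; v_4 = -22; v_5 = -46; …; v_{11} = -4654; v_{12} = -14572; v_{13} = -20446; v_{14} = 11522.

11522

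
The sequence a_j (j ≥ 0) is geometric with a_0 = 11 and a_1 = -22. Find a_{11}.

Common ratio r = -2.
a_j = 11·(-2)^(j-0).
a_{11} = 11·(-2)^11 = -22528.

-22528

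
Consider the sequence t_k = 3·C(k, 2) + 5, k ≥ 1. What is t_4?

23

C(4, 2) = 6, so t_4 = 23.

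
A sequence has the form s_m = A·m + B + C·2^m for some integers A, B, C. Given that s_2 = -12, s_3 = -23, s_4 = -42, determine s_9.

Write the equations: 2A + B + 4C = -12; 3A + B + 8C = -23; 4A + B + 16C = -42.
Subtracting the first from the second: A + 4C = -11.
Subtracting the second from the third: A + 8C = -19.
Solving: C = -2, A = -3, then B = 2.
So s_m = -3·m + 2 + (-2)·2^m; at m=9 this is -1049.

-1049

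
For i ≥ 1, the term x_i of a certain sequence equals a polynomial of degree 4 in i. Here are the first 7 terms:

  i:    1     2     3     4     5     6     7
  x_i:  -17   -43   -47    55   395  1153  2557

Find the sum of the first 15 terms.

265829

1st diffs: -26, -4, 102, 340, 758, 1404.
2nd diffs: 22, 106, 238, 418, 646.
3rd diffs: 84, 132, 180, 228.
4th diffs: 48, 48, 48 (constant).
So x_i = 2i^4 - 6i^3 - 3i^2 - 5i - 5.
Continuing: …, 4883, 8455, 13645, 20873, …, x_{15} = 80245.
Summing i = 1..15 (15 terms) gives 265829.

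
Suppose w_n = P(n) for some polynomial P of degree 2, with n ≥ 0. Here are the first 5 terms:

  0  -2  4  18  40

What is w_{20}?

1st diffs: -2, 6, 14, 22.
2nd diffs: 8, 8, 8 (constant).
So w_n = 4n^2 - 6n.
Evaluating at n = 20 gives w_{20} = 1480.

1480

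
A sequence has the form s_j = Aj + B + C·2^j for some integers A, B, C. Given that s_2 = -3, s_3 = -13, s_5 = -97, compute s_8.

The three given values yield: 2A + B + 4C = -3; 3A + B + 8C = -13; 5A + B + 32C = -97.
Subtracting the first from the second: A + 4C = -10.
Subtracting the second from the third: 2A + 24C = -84.
Solving: C = -4, A = 6, then B = 1.
So s_j = 6·j + 1 + (-4)·2^j; at j=8 this is -975.

-975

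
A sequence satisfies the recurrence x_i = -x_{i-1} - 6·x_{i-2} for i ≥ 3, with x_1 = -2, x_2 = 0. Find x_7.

228

Compute successive terms:
x_3 = 12;  x_4 = -12;  x_5 = -60;  x_6 = 132;  x_7 = 228.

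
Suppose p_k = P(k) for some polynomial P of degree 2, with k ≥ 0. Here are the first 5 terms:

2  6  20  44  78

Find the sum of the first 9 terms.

1st diffs: 4, 14, 24, 34.
2nd diffs: 10, 10, 10 (constant).
Newton forward-difference form: p_k = 2 + 4·C(k,1) + 10·C(k,2).
Continuing: 122, 176, 240, 314.
Summing k = 0..8 (9 terms) gives 1002.

1002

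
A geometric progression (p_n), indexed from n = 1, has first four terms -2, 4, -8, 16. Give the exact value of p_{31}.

Common ratio r = -2.
p_n = (-2)·(-2)^(n-1).
p_{31} = (-2)·(-2)^30 = -2147483648.

-2147483648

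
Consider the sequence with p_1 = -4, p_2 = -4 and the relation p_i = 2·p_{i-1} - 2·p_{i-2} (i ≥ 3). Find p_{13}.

256

p_3 = 0  p_4 = 8  p_5 = 16  …  p_{10} = -64  p_{11} = 0  p_{12} = 128  p_{13} = 256.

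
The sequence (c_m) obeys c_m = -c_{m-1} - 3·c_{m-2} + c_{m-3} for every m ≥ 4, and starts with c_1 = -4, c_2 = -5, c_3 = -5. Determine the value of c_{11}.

823

Applying the relation repeatedly:
c_4 = 16;  c_5 = -6;  c_6 = -47;  c_7 = 81;  c_8 = 54;  c_9 = -344;  c_{10} = 263;  c_{11} = 823.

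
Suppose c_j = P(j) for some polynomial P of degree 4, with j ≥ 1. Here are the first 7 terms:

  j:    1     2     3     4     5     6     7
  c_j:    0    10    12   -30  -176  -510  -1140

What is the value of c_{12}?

-14190

1st diffs: 10, 2, -42, -146, -334, -630.
2nd diffs: -8, -44, -104, -188, -296.
3rd diffs: -36, -60, -84, -108.
4th diffs: -24, -24, -24 (constant).
So c_j = -j^4 + 4j^3 - 3j^2 + 6j - 6.
Evaluating at j = 12 gives c_{12} = -14190.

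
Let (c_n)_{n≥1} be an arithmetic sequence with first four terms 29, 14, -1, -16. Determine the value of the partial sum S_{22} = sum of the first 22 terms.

Common difference d = -15.
c_n = 29 + (n - 1)·(-15).
c_{22} = -286; S = 22·(29 + (-286))/2 = -2827.

-2827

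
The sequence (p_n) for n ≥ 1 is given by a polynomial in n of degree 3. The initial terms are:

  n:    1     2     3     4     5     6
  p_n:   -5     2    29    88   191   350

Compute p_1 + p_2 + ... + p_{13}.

14781

1st diffs: 7, 27, 59, 103, 159.
2nd diffs: 20, 32, 44, 56.
3rd diffs: 12, 12, 12 (constant).
Newton forward-difference form: p_n = -5 + 7·C(n-1,1) + 20·C(n-1,2) + 12·C(n-1,3).
Continuing: …, 577, 884, 1283, 1786, …, p_{13} = 4039.
Summing n = 1..13 (13 terms) gives 14781.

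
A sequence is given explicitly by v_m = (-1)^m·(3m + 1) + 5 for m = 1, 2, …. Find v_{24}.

78

(-1)^24 = 1; 3m + 1 at m=24 is 73; so v_{24} = 78.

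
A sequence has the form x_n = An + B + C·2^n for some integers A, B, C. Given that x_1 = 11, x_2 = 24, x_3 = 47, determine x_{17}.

At n = 1, 2, 3: A + B + 2C = 11; 2A + B + 4C = 24; 3A + B + 8C = 47.
Subtracting the first from the second: A + 2C = 13.
Subtracting the second from the third: A + 4C = 23.
Solving: C = 5, A = 3, then B = -2.
So x_n = 3·n + (-2) + 5·2^n; at n=17 this is 655409.

655409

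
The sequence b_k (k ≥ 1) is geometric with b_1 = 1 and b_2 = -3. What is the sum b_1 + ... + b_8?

Common ratio r = -3.
b_k = 1·(-3)^(k-1).
S = 1·((-3)^8 - 1)/(-3 - 1) = 1·(6561 - 1)/(-4) = -1640.

-1640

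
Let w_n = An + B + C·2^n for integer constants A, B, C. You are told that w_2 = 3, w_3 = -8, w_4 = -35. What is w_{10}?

The three given values yield: 2A + B + 4C = 3; 3A + B + 8C = -8; 4A + B + 16C = -35.
Subtracting the first from the second: A + 4C = -11.
Subtracting the second from the third: A + 8C = -27.
Solving: C = -4, A = 5, then B = 9.
So w_n = 5·n + 9 + (-4)·2^n; at n=10 this is -4037.

-4037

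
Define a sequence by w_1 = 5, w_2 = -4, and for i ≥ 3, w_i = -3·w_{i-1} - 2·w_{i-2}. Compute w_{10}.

506

Step forward from the initial values:
w_3 = 2; w_4 = 2; w_5 = -10; w_6 = 26; w_7 = -58; w_8 = 122; w_9 = -250; w_{10} = 506.
(Characteristic roots are -1 and -2.)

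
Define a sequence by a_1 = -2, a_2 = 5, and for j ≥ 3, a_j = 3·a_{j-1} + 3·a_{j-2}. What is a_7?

Applying the relation repeatedly:
a_3 = 9; a_4 = 42; a_5 = 153; a_6 = 585; a_7 = 2214.

2214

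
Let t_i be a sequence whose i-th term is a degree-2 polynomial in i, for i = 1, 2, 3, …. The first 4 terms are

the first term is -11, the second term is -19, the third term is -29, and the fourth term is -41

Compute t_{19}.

1st diffs: -8, -10, -12.
2nd diffs: -2, -2 (constant).
Newton forward-difference form: t_i = -11 + (-8)·C(i-1,1) + (-2)·C(i-1,2).
At i = 19: i-1 = 18, so t_{19} = -11 - 144 - 306 = -461.

-461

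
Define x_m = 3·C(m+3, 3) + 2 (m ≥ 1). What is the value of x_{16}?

2909

C(19, 3) = 969, so x_{16} = 2909.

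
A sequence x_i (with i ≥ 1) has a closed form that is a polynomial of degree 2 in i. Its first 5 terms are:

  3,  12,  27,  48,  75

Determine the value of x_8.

192

1st diffs: 9, 15, 21, 27.
2nd diffs: 6, 6, 6 (constant).
Newton forward-difference form: x_i = 3 + 9·C(i-1,1) + 6·C(i-1,2).
At i = 8: i-1 = 7, so x_8 = 3 + 63 + 126 = 192.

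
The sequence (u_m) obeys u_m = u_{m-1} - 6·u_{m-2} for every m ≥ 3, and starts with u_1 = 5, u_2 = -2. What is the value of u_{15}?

Step forward from the initial values:
u_3 = -32; u_4 = -20; u_5 = 172; …; u_{12} = -96188; u_{13} = -127460; u_{14} = 449668; u_{15} = 1214428.

1214428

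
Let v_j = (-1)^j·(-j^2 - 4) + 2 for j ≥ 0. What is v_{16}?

-258

(-1)^16 = 1; -j^2 - 4 at j=16 is -260; so v_{16} = -258.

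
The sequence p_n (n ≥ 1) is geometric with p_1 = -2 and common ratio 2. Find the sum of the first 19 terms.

p_n = (-2)·2^(n-1).
S = (-2)·(2^19 - 1)/(2 - 1) = (-2)·(524288 - 1)/(1) = -1048574.

-1048574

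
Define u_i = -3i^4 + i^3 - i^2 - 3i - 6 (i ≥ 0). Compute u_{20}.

u_{20} = -3·20^4 + 1·20^3 - 1·20^2 - 3·20 - 6 = -472466.

-472466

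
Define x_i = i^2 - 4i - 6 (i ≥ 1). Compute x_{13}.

111

x_{13} = 1·13^2 - 4·13 - 6 = 111.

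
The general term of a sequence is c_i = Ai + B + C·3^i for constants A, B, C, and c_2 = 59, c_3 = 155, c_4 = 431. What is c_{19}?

Write the equations: 2A + B + 9C = 59; 3A + B + 27C = 155; 4A + B + 81C = 431.
Subtracting the first from the second: A + 18C = 96.
Subtracting the second from the third: A + 54C = 276.
Solving: C = 5, A = 6, then B = 2.
Therefore c_{19} = 114 + 2 + 5·1162261467 = 5811307451.

5811307451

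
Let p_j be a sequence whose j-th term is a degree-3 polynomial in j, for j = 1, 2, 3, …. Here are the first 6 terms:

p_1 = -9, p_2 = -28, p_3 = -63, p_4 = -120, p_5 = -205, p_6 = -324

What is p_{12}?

1st diffs: -19, -35, -57, -85, -119.
2nd diffs: -16, -22, -28, -34.
3rd diffs: -6, -6, -6 (constant).
Newton forward-difference form: p_j = -9 + (-19)·C(j-1,1) + (-16)·C(j-1,2) + (-6)·C(j-1,3).
At j = 12: j-1 = 11, so p_{12} = -9 - 209 - 880 - 990 = -2088.

-2088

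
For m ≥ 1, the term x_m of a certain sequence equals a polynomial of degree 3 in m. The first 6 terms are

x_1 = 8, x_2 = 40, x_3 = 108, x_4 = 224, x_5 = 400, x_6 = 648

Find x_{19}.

1st diffs: 32, 68, 116, 176, 248.
2nd diffs: 36, 48, 60, 72.
3rd diffs: 12, 12, 12 (constant).
Newton forward-difference form: x_m = 8 + 32·C(m-1,1) + 36·C(m-1,2) + 12·C(m-1,3).
At m = 19: m-1 = 18, so x_{19} = 8 + 576 + 5508 + 9792 = 15884.

15884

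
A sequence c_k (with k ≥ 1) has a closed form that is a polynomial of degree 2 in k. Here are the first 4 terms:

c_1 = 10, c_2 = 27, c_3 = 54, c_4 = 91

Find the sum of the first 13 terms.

1st diffs: 17, 27, 37.
2nd diffs: 10, 10 (constant).
Newton forward-difference form: c_k = 10 + 17·C(k-1,1) + 10·C(k-1,2).
Continuing: …, 138, 195, 262, 339, …, c_{13} = 874.
Summing k = 1..13 (13 terms) gives 4316.

4316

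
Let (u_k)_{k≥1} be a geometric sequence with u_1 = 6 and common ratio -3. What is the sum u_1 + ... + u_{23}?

u_k = 6·(-3)^(k-1).
S = 6·((-3)^23 - 1)/(-3 - 1) = 6·(-94143178827 - 1)/(-4) = 141214768242.

141214768242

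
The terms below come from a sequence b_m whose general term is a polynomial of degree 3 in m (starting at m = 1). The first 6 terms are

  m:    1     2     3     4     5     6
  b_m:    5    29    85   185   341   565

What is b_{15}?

1st diffs: 24, 56, 100, 156, 224.
2nd diffs: 32, 44, 56, 68.
3rd diffs: 12, 12, 12 (constant).
Newton forward-difference form: b_m = 5 + 24·C(m-1,1) + 32·C(m-1,2) + 12·C(m-1,3).
At m = 15: m-1 = 14, so b_{15} = 5 + 336 + 2912 + 4368 = 7621.

7621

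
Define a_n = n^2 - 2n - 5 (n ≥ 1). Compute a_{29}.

778

a_{29} = 1·29^2 - 2·29 - 5 = 778.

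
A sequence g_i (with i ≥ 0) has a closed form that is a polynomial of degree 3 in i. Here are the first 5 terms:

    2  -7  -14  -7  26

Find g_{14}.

1st diffs: -9, -7, 7, 33.
2nd diffs: 2, 14, 26.
3rd diffs: 12, 12 (constant).
So g_i = 2i^3 - 5i^2 - 6i + 2.
Evaluating at i = 14 gives g_{14} = 4426.

4426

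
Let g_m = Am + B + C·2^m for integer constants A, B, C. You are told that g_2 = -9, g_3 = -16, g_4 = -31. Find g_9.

-1018

Plug in m = 2, 3, 4: 2A + B + 4C = -9; 3A + B + 8C = -16; 4A + B + 16C = -31.
Subtracting the first from the second: A + 4C = -7.
Subtracting the second from the third: A + 8C = -15.
Solving: C = -2, A = 1, then B = -3.
So g_m = 1·m + (-3) + (-2)·2^m; at m=9 this is -1018.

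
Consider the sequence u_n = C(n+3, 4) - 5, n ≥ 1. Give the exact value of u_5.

65

C(8, 4) = 70, so u_5 = 65.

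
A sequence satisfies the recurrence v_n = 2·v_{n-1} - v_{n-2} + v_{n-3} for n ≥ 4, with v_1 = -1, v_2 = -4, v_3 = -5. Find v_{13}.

-1216

Compute successive terms:
v_4 = -7;  v_5 = -13;  v_6 = -24;  v_7 = -42;  v_8 = -73;  v_9 = -128;  v_{10} = -225;  v_{11} = -395;  v_{12} = -693;  v_{13} = -1216.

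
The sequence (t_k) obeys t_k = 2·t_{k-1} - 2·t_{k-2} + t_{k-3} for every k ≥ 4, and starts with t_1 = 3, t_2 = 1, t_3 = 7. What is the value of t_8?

1

Applying the relation repeatedly:
t_4 = 15, t_5 = 17, t_6 = 11, t_7 = 3, t_8 = 1.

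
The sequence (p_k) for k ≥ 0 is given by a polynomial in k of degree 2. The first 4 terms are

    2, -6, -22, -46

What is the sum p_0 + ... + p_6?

-434

1st diffs: -8, -16, -24.
2nd diffs: -8, -8 (constant).
So p_k = -4k^2 - 4k + 2.
Continuing: -78, -118, -166.
Summing k = 0..6 (7 terms) gives -434.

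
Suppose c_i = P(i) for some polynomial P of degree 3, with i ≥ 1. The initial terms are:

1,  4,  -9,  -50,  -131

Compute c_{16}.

-7094

1st diffs: 3, -13, -41, -81.
2nd diffs: -16, -28, -40.
3rd diffs: -12, -12 (constant).
So c_i = -2i^3 + 4i^2 + 5i - 6.
Evaluating at i = 16 gives c_{16} = -7094.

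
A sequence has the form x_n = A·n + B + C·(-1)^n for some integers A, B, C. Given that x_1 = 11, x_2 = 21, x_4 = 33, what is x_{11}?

Plug in n = 1, 2, 4: A + B - C = 11; 2A + B + C = 21; 4A + B + C = 33.
Subtracting the first from the second: A + 2C = 10.
Subtracting the second from the third: 2A = 12.
Solving: C = 2, A = 6, then B = 7.
Hence x_{11} = 6·11 + 7 + 2·(-1) = 71.

71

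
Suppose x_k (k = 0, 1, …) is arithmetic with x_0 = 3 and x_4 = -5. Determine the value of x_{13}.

-23

Common difference d = (-5 - 3) / (4 - 0) = -2.
x_k = 3 + (k - 0)·(-2).
x_{13} = 3 + 13·(-2) = -23.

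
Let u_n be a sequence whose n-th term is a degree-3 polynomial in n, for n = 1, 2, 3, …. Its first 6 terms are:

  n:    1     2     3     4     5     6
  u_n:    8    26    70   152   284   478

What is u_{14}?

5702

1st diffs: 18, 44, 82, 132, 194.
2nd diffs: 26, 38, 50, 62.
3rd diffs: 12, 12, 12 (constant).
So u_n = 2n^3 + n^2 + n + 4.
Evaluating at n = 14 gives u_{14} = 5702.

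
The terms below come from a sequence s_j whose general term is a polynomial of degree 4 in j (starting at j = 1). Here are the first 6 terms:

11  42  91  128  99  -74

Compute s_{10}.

-4606

1st diffs: 31, 49, 37, -29, -173.
2nd diffs: 18, -12, -66, -144.
3rd diffs: -30, -54, -78.
4th diffs: -24, -24 (constant).
So s_j = -j^4 + 5j^3 + 4j^2 - j + 4.
Evaluating at j = 10 gives s_{10} = -4606.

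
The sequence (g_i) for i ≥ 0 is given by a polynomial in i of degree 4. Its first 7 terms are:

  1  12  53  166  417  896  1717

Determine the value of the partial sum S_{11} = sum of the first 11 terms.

30514

1st diffs: 11, 41, 113, 251, 479, 821.
2nd diffs: 30, 72, 138, 228, 342.
3rd diffs: 42, 66, 90, 114.
4th diffs: 24, 24, 24 (constant).
Newton forward-difference form: g_i = 1 + 11·C(i,1) + 30·C(i,2) + 42·C(i,3) + 24·C(i,4).
Continuing: 3018, 4961, 7732, 11541.
Summing i = 0..10 (11 terms) gives 30514.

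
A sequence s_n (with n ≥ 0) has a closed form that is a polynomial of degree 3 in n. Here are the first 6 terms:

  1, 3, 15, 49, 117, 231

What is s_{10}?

1st diffs: 2, 12, 34, 68, 114.
2nd diffs: 10, 22, 34, 46.
3rd diffs: 12, 12, 12 (constant).
Newton forward-difference form: s_n = 1 + 2·C(n,1) + 10·C(n,2) + 12·C(n,3).
At n = 10: n = 10, so s_{10} = 1 + 20 + 450 + 1440 = 1911.

1911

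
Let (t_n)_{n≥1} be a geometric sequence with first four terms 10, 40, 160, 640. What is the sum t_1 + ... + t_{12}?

Common ratio r = 4.
t_n = 10·4^(n-1).
S = 10·(4^12 - 1)/(4 - 1) = 10·(16777216 - 1)/(3) = 55924050.

55924050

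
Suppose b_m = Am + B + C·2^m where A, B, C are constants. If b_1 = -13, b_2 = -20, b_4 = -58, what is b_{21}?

-6291483

Write the equations: A + B + 2C = -13; 2A + B + 4C = -20; 4A + B + 16C = -58.
Subtracting the first from the second: A + 2C = -7.
Subtracting the second from the third: 2A + 12C = -38.
Solving: C = -3, A = -1, then B = -6.
Therefore b_{21} = -21 + (-6) + (-3)·2097152 = -6291483.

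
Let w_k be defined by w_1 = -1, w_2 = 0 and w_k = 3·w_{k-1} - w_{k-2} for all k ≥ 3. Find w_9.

377

Applying the relation repeatedly:
w_3 = 1; w_4 = 3; w_5 = 8; w_6 = 21; w_7 = 55; w_8 = 144; w_9 = 377.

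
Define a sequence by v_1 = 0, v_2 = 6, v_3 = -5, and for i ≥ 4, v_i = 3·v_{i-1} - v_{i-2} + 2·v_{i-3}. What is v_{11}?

v_4 = -21  v_5 = -46  v_6 = -127  v_7 = -377  v_8 = -1096  v_9 = -3165  v_{10} = -9153  v_{11} = -26486.

-26486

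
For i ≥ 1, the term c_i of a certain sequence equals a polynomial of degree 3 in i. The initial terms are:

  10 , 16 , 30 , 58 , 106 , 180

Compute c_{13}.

1930

1st diffs: 6, 14, 28, 48, 74.
2nd diffs: 8, 14, 20, 26.
3rd diffs: 6, 6, 6 (constant).
Newton forward-difference form: c_i = 10 + 6·C(i-1,1) + 8·C(i-1,2) + 6·C(i-1,3).
At i = 13: i-1 = 12, so c_{13} = 10 + 72 + 528 + 1320 = 1930.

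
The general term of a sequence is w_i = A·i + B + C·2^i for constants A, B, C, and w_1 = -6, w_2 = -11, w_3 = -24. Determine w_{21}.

-8388546

At i = 1, 2, 3: A + B + 2C = -6; 2A + B + 4C = -11; 3A + B + 8C = -24.
Subtracting the first from the second: A + 2C = -5.
Subtracting the second from the third: A + 4C = -13.
Solving: C = -4, A = 3, then B = -1.
Therefore w_{21} = 63 + (-1) + (-4)·2097152 = -8388546.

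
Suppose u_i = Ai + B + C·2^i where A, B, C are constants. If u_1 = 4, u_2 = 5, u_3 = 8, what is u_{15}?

At i = 1, 2, 3: A + B + 2C = 4; 2A + B + 4C = 5; 3A + B + 8C = 8.
Subtracting the first from the second: A + 2C = 1.
Subtracting the second from the third: A + 4C = 3.
Solving: C = 1, A = -1, then B = 3.
So u_i = -1·i + 3 + 1·2^i; at i=15 this is 32756.

32756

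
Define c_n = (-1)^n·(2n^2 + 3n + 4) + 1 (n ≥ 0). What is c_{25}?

(-1)^25 = -1; 2n^2 + 3n + 4 at n=25 is 1329; so c_{25} = -1328.

-1328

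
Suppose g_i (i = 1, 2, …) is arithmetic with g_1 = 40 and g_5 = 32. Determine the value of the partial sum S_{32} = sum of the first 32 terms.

288

Common difference d = (32 - 40) / (5 - 1) = -2.
g_i = 40 + (i - 1)·(-2).
g_{32} = -22; S = 32·(40 + (-22))/2 = 288.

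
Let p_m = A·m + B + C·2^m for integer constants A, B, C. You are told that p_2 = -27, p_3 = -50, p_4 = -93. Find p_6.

The three given values yield: 2A + B + 4C = -27; 3A + B + 8C = -50; 4A + B + 16C = -93.
Subtracting the first from the second: A + 4C = -23.
Subtracting the second from the third: A + 8C = -43.
Solving: C = -5, A = -3, then B = -1.
So p_m = -3·m + (-1) + (-5)·2^m; at m=6 this is -339.

-339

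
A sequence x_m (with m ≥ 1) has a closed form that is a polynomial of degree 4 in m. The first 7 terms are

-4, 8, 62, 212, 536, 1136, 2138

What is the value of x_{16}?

1st diffs: 12, 54, 150, 324, 600, 1002.
2nd diffs: 42, 96, 174, 276, 402.
3rd diffs: 54, 78, 102, 126.
4th diffs: 24, 24, 24 (constant).
Newton forward-difference form: x_m = -4 + 12·C(m-1,1) + 42·C(m-1,2) + 54·C(m-1,3) + 24·C(m-1,4).
At m = 16: m-1 = 15, so x_{16} = -4 + 180 + 4410 + 24570 + 32760 = 61916.

61916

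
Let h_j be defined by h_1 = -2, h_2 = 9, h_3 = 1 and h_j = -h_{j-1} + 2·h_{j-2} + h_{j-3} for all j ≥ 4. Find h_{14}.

Step forward from the initial values:
h_4 = 15, h_5 = -4, h_6 = 35, …, h_{11} = -411, h_{12} = 846, h_{13} = -1393, h_{14} = 2674.

2674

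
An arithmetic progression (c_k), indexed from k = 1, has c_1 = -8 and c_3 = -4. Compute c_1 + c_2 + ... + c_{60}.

Common difference d = (-4 - (-8)) / (3 - 1) = 2.
c_k = -8 + (k - 1)·2.
c_{60} = 110; S = 60·(-8 + 110)/2 = 3060.

3060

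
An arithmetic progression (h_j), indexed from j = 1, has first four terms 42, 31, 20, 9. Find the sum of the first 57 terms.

-15162

Common difference d = -11.
h_j = 42 + (j - 1)·(-11).
h_{57} = -574; S = 57·(42 + (-574))/2 = -15162.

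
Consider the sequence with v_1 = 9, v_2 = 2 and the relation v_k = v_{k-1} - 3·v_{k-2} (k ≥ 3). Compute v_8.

v_3 = -25; v_4 = -31; v_5 = 44; v_6 = 137; v_7 = 5; v_8 = -406.

-406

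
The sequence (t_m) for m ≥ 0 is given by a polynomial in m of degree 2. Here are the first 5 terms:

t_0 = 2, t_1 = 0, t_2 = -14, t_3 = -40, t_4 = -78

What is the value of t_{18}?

-1870

1st diffs: -2, -14, -26, -38.
2nd diffs: -12, -12, -12 (constant).
So t_m = -6m^2 + 4m + 2.
Evaluating at m = 18 gives t_{18} = -1870.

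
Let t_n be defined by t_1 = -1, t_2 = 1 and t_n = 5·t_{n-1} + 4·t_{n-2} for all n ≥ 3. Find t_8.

9129

Compute successive terms:
t_3 = 1;  t_4 = 9;  t_5 = 49;  t_6 = 281;  t_7 = 1601;  t_8 = 9129.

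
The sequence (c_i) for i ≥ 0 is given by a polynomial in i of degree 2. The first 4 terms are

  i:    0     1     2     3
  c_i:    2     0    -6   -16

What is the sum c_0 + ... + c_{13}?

-1610

1st diffs: -2, -6, -10.
2nd diffs: -4, -4 (constant).
Newton forward-difference form: c_i = 2 + (-2)·C(i,1) + (-4)·C(i,2).
Continuing: …, -30, -48, -70, -96, …, c_{13} = -336.
Summing i = 0..13 (14 terms) gives -1610.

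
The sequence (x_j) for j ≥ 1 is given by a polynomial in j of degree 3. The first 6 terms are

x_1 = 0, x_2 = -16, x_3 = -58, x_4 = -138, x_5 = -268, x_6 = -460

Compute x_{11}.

1st diffs: -16, -42, -80, -130, -192.
2nd diffs: -26, -38, -50, -62.
3rd diffs: -12, -12, -12 (constant).
So x_j = -2j^3 - j^2 + j + 2.
Evaluating at j = 11 gives x_{11} = -2770.

-2770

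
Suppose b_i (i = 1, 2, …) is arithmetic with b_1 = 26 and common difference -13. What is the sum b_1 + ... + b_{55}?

-17875

b_i = 26 + (i - 1)·(-13).
b_{55} = -676; S = 55·(26 + (-676))/2 = -17875.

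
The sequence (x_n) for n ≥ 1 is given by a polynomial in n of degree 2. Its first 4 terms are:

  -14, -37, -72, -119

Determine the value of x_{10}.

1st diffs: -23, -35, -47.
2nd diffs: -12, -12 (constant).
Newton forward-difference form: x_n = -14 + (-23)·C(n-1,1) + (-12)·C(n-1,2).
At n = 10: n-1 = 9, so x_{10} = -14 - 207 - 432 = -653.

-653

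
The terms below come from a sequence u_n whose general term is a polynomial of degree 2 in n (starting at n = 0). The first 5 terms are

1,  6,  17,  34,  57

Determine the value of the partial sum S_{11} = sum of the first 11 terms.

1276

1st diffs: 5, 11, 17, 23.
2nd diffs: 6, 6, 6 (constant).
So u_n = 3n^2 + 2n + 1.
Continuing: …, 86, 121, 162, 209, …, u_{10} = 321.
Summing n = 0..10 (11 terms) gives 1276.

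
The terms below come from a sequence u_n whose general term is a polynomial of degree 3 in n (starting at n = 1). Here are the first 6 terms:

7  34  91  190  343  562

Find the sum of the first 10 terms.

1st diffs: 27, 57, 99, 153, 219.
2nd diffs: 30, 42, 54, 66.
3rd diffs: 12, 12, 12 (constant).
So u_n = 2n^3 + 3n^2 + 4n - 2.
Continuing: 859, 1246, 1735, 2338.
Summing n = 1..10 (10 terms) gives 7405.

7405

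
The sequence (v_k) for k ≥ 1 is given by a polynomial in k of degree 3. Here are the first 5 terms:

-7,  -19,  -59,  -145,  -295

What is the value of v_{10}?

-2635

1st diffs: -12, -40, -86, -150.
2nd diffs: -28, -46, -64.
3rd diffs: -18, -18 (constant).
Newton forward-difference form: v_k = -7 + (-12)·C(k-1,1) + (-28)·C(k-1,2) + (-18)·C(k-1,3).
At k = 10: k-1 = 9, so v_{10} = -7 - 108 - 1008 - 1512 = -2635.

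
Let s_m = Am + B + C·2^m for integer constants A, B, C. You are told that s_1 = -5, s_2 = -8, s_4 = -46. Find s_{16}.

-262066

Write the equations: A + B + 2C = -5; 2A + B + 4C = -8; 4A + B + 16C = -46.
Subtracting the first from the second: A + 2C = -3.
Subtracting the second from the third: 2A + 12C = -38.
Solving: C = -4, A = 5, then B = -2.
Therefore s_{16} = 80 + (-2) + (-4)·65536 = -262066.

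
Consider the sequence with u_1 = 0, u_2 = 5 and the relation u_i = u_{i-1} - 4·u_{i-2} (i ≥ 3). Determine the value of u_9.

u_3 = 5  u_4 = -15  u_5 = -35  u_6 = 25  u_7 = 165  u_8 = 65  u_9 = -595.

-595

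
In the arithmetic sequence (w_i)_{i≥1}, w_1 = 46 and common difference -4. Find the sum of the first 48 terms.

-2304

w_i = 46 + (i - 1)·(-4).
w_{48} = -142; S = 48·(46 + (-142))/2 = -2304.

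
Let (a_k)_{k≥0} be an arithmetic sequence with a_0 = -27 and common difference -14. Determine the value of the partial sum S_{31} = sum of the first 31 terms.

a_k = -27 + (k - 0)·(-14).
a_{30} = -447; S = 31·(-27 + (-447))/2 = -7347.

-7347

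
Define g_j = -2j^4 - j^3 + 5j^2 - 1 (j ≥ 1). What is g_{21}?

-396019

g_{21} = -2·21^4 - 1·21^3 + 5·21^2 - 1 = -396019.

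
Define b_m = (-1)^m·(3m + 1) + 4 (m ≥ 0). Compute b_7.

(-1)^7 = -1; 3m + 1 at m=7 is 22; so b_7 = -18.

-18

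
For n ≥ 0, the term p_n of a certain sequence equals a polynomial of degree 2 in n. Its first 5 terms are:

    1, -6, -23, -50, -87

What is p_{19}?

1st diffs: -7, -17, -27, -37.
2nd diffs: -10, -10, -10 (constant).
Newton forward-difference form: p_n = 1 + (-7)·C(n,1) + (-10)·C(n,2).
At n = 19: n = 19, so p_{19} = 1 - 133 - 1710 = -1842.

-1842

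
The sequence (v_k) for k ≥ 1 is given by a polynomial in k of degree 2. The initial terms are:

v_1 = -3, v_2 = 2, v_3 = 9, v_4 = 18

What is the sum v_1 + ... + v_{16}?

1672

1st diffs: 5, 7, 9.
2nd diffs: 2, 2 (constant).
Newton forward-difference form: v_k = -3 + 5·C(k-1,1) + 2·C(k-1,2).
Continuing: …, 29, 42, 57, 74, …, v_{16} = 282.
Summing k = 1..16 (16 terms) gives 1672.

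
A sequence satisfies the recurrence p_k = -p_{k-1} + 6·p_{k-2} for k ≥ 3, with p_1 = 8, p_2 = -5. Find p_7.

Compute successive terms:
p_3 = 53  p_4 = -83  p_5 = 401  p_6 = -899  p_7 = 3305.
(Characteristic roots are 2 and -3.)

3305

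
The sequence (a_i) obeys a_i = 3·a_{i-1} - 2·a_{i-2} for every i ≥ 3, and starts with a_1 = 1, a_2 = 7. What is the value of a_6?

187

Iterate the recurrence:
a_3 = 19;  a_4 = 43;  a_5 = 91;  a_6 = 187.
(Characteristic roots are 2 and 1.)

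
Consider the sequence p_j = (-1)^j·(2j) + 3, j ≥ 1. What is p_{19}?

(-1)^19 = -1; 2j at j=19 is 38; so p_{19} = -35.

-35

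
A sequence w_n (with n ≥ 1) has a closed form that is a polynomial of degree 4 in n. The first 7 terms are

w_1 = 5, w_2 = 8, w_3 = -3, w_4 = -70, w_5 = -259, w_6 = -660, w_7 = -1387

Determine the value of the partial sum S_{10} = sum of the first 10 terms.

1st diffs: 3, -11, -67, -189, -401, -727.
2nd diffs: -14, -56, -122, -212, -326.
3rd diffs: -42, -66, -90, -114.
4th diffs: -24, -24, -24 (constant).
So w_n = -n^4 + 3n^3 - 3n + 6.
Continuing: -2578, -4395, -7024.
Summing n = 1..10 (10 terms) gives -16363.

-16363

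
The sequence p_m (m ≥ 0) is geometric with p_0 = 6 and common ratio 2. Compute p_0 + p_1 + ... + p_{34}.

p_m = 6·2^(m-0).
S = 6·(2^35 - 1)/(2 - 1) = 6·(34359738368 - 1)/(1) = 206158430202.

206158430202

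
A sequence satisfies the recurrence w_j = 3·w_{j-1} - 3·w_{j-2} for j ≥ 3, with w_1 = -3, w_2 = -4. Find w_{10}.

w_3 = -3, w_4 = 3, w_5 = 18, w_6 = 45, w_7 = 81, w_8 = 108, w_9 = 81, w_{10} = -81.

-81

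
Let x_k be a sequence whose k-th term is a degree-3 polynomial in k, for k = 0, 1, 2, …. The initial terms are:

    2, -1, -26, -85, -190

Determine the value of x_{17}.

-11201

1st diffs: -3, -25, -59, -105.
2nd diffs: -22, -34, -46.
3rd diffs: -12, -12 (constant).
So x_k = -2k^3 - 5k^2 + 4k + 2.
Evaluating at k = 17 gives x_{17} = -11201.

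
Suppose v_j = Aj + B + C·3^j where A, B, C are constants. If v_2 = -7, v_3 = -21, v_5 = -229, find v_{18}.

At j = 2, 3, 5: 2A + B + 9C = -7; 3A + B + 27C = -21; 5A + B + 243C = -229.
Subtracting the first from the second: A + 18C = -14.
Subtracting the second from the third: 2A + 216C = -208.
Solving: C = -1, A = 4, then B = -6.
Hence v_{18} = 4·18 + (-6) + (-1)·387420489 = -387420423.

-387420423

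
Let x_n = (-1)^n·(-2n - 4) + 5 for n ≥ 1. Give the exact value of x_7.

(-1)^7 = -1; -2n - 4 at n=7 is -18; so x_7 = 23.

23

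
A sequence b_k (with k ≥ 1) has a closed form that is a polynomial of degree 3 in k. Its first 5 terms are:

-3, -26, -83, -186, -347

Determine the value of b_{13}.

-5163

1st diffs: -23, -57, -103, -161.
2nd diffs: -34, -46, -58.
3rd diffs: -12, -12 (constant).
Newton forward-difference form: b_k = -3 + (-23)·C(k-1,1) + (-34)·C(k-1,2) + (-12)·C(k-1,3).
At k = 13: k-1 = 12, so b_{13} = -3 - 276 - 2244 - 2640 = -5163.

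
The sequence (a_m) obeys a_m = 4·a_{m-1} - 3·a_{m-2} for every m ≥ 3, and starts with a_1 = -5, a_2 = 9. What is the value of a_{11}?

Step forward from the initial values:
a_3 = 51, a_4 = 177, a_5 = 555, a_6 = 1689, a_7 = 5091, a_8 = 15297, a_9 = 45915, a_{10} = 137769, a_{11} = 413331.
(Characteristic roots are 3 and 1.)

413331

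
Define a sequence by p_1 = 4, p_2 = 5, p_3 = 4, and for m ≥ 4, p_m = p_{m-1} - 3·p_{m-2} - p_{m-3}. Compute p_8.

125

Compute successive terms:
p_4 = -15, p_5 = -32, p_6 = 9, p_7 = 120, p_8 = 125.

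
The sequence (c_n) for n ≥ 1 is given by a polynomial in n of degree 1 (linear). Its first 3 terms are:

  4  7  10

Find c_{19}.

58

1st diffs: 3, 3 (constant).
So c_n = 3n + 1.
Evaluating at n = 19 gives c_{19} = 58.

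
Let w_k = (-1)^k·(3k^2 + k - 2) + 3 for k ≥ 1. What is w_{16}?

785

(-1)^16 = 1; 3k^2 + k - 2 at k=16 is 782; so w_{16} = 785.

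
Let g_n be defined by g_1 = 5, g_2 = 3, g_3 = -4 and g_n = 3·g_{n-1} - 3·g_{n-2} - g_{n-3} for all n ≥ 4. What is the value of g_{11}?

Compute successive terms:
g_4 = -26  g_5 = -69  g_6 = -125  g_7 = -142  g_8 = 18  g_9 = 605  g_{10} = 1903  g_{11} = 3876.

3876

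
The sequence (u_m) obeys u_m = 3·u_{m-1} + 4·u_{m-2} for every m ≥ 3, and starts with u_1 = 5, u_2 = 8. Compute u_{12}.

Step forward from the initial values:
u_3 = 44;  u_4 = 164;  u_5 = 668;  u_6 = 2660;  u_7 = 10652;  u_8 = 42596;  u_9 = 170396;  u_{10} = 681572;  u_{11} = 2726300;  u_{12} = 10905188.
(Characteristic roots are 4 and -1.)

10905188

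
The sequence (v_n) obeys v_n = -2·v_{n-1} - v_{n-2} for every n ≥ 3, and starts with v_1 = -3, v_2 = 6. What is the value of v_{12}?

36

Compute successive terms:
v_3 = -9  v_4 = 12  v_5 = -15  v_6 = 18  v_7 = -21  v_8 = 24  v_9 = -27  v_{10} = 30  v_{11} = -33  v_{12} = 36.
(Characteristic roots are -1 and -1.)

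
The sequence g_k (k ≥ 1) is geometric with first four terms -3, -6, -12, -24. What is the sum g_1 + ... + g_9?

Common ratio r = 2.
g_k = (-3)·2^(k-1).
S = (-3)·(2^9 - 1)/(2 - 1) = (-3)·(512 - 1)/(1) = -1533.

-1533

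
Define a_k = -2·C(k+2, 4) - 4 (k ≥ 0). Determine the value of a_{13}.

C(15, 4) = 1365, so a_{13} = -2734.

-2734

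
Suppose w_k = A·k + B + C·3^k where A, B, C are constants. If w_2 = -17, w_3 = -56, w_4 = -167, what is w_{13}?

Plug in k = 2, 3, 4: 2A + B + 9C = -17; 3A + B + 27C = -56; 4A + B + 81C = -167.
Subtracting the first from the second: A + 18C = -39.
Subtracting the second from the third: A + 54C = -111.
Solving: C = -2, A = -3, then B = 7.
So w_k = -3·k + 7 + (-2)·3^k; at k=13 this is -3188678.

-3188678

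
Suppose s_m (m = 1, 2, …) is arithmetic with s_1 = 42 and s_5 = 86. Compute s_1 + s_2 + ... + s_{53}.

Common difference d = (86 - 42) / (5 - 1) = 11.
s_m = 42 + (m - 1)·11.
s_{53} = 614; S = 53·(42 + 614)/2 = 17384.

17384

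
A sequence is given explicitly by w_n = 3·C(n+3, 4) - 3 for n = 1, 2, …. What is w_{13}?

5457

C(16, 4) = 1820, so w_{13} = 5457.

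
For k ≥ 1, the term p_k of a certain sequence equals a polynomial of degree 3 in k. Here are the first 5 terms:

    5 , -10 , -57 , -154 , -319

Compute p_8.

1st diffs: -15, -47, -97, -165.
2nd diffs: -32, -50, -68.
3rd diffs: -18, -18 (constant).
Newton forward-difference form: p_k = 5 + (-15)·C(k-1,1) + (-32)·C(k-1,2) + (-18)·C(k-1,3).
At k = 8: k-1 = 7, so p_8 = 5 - 105 - 672 - 630 = -1402.

-1402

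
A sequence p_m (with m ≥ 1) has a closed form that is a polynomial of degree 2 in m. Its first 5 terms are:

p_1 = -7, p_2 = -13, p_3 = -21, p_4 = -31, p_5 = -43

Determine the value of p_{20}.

-463

1st diffs: -6, -8, -10, -12.
2nd diffs: -2, -2, -2 (constant).
Newton forward-difference form: p_m = -7 + (-6)·C(m-1,1) + (-2)·C(m-1,2).
At m = 20: m-1 = 19, so p_{20} = -7 - 114 - 342 = -463.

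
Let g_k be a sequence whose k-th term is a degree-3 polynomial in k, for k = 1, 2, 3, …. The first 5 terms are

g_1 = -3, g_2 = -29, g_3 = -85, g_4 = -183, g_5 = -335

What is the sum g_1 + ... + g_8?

-3272

1st diffs: -26, -56, -98, -152.
2nd diffs: -30, -42, -54.
3rd diffs: -12, -12 (constant).
So g_k = -2k^3 - 3k^2 - 3k + 5.
Continuing: -553, -849, -1235.
Summing k = 1..8 (8 terms) gives -3272.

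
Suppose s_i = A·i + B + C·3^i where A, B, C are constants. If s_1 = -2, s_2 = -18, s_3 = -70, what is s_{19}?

-3486784358

The three given values yield: A + B + 3C = -2; 2A + B + 9C = -18; 3A + B + 27C = -70.
Subtracting the first from the second: A + 6C = -16.
Subtracting the second from the third: A + 18C = -52.
Solving: C = -3, A = 2, then B = 5.
Hence s_{19} = 2·19 + 5 + (-3)·1162261467 = -3486784358.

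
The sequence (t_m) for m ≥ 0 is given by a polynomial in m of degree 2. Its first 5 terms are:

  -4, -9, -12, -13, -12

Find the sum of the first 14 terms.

1st diffs: -5, -3, -1, 1.
2nd diffs: 2, 2, 2 (constant).
Newton forward-difference form: t_m = -4 + (-5)·C(m,1) + 2·C(m,2).
Continuing: …, -9, -4, 3, 12, …, t_{13} = 87.
Summing m = 0..13 (14 terms) gives 217.

217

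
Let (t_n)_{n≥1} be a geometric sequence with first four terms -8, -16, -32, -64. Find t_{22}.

Common ratio r = 2.
t_n = (-8)·2^(n-1).
t_{22} = (-8)·2^21 = -16777216.

-16777216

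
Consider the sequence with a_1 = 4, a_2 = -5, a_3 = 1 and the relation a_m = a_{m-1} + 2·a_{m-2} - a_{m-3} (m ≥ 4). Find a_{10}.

-275

Iterate the recurrence:
a_4 = -13, a_5 = -6, a_6 = -33, a_7 = -32, a_8 = -92, a_9 = -123, a_{10} = -275.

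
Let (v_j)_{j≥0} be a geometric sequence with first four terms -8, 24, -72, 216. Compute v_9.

Common ratio r = -3.
v_j = (-8)·(-3)^(j-0).
v_9 = (-8)·(-3)^9 = 157464.

157464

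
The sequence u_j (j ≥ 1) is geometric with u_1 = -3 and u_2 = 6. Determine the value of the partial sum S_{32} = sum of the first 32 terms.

4294967295

Common ratio r = -2.
u_j = (-3)·(-2)^(j-1).
S = (-3)·((-2)^32 - 1)/(-2 - 1) = (-3)·(4294967296 - 1)/(-3) = 4294967295.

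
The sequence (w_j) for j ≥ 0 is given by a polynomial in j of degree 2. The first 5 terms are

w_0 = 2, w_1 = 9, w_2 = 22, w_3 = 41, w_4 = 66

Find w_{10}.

1st diffs: 7, 13, 19, 25.
2nd diffs: 6, 6, 6 (constant).
So w_j = 3j^2 + 4j + 2.
Evaluating at j = 10 gives w_{10} = 342.

342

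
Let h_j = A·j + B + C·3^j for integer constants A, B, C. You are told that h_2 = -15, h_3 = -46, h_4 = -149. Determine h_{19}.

At j = 2, 3, 4: 2A + B + 9C = -15; 3A + B + 27C = -46; 4A + B + 81C = -149.
Subtracting the first from the second: A + 18C = -31.
Subtracting the second from the third: A + 54C = -103.
Solving: C = -2, A = 5, then B = -7.
Hence h_{19} = 5·19 + (-7) + (-2)·1162261467 = -2324522846.

-2324522846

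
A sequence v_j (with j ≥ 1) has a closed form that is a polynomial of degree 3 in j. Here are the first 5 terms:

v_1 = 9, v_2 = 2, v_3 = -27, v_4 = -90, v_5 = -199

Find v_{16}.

-7866

1st diffs: -7, -29, -63, -109.
2nd diffs: -22, -34, -46.
3rd diffs: -12, -12 (constant).
Newton forward-difference form: v_j = 9 + (-7)·C(j-1,1) + (-22)·C(j-1,2) + (-12)·C(j-1,3).
At j = 16: j-1 = 15, so v_{16} = 9 - 105 - 2310 - 5460 = -7866.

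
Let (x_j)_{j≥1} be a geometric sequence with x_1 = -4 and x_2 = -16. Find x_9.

-262144

Common ratio r = 4.
x_j = (-4)·4^(j-1).
x_9 = (-4)·4^8 = -262144.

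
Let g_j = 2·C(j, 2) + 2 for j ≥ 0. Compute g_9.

74

C(9, 2) = 36, so g_9 = 74.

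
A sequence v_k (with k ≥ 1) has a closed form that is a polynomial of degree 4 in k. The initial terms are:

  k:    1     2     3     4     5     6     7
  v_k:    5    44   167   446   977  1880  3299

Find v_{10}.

1st diffs: 39, 123, 279, 531, 903, 1419.
2nd diffs: 84, 156, 252, 372, 516.
3rd diffs: 72, 96, 120, 144.
4th diffs: 24, 24, 24 (constant).
Newton forward-difference form: v_k = 5 + 39·C(k-1,1) + 84·C(k-1,2) + 72·C(k-1,3) + 24·C(k-1,4).
At k = 10: k-1 = 9, so v_{10} = 5 + 351 + 3024 + 6048 + 3024 = 12452.

12452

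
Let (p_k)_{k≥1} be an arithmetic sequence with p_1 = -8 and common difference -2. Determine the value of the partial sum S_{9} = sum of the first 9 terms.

-144

p_k = -8 + (k - 1)·(-2).
p_9 = -24; S = 9·(-8 + (-24))/2 = -144.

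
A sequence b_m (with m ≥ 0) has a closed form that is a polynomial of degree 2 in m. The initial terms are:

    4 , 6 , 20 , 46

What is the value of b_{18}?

1st diffs: 2, 14, 26.
2nd diffs: 12, 12 (constant).
Newton forward-difference form: b_m = 4 + 2·C(m,1) + 12·C(m,2).
At m = 18: m = 18, so b_{18} = 4 + 36 + 1836 = 1876.

1876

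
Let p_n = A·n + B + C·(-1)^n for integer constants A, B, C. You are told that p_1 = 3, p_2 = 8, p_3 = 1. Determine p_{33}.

The three given values yield: A + B - C = 3; 2A + B + C = 8; 3A + B - C = 1.
Subtracting the first from the second: A + 2C = 5.
Subtracting the second from the third: A - 2C = -7.
Solving: C = 3, A = -1, then B = 7.
Therefore p_{33} = -33 + 7 + 3·(-1) = -29.

-29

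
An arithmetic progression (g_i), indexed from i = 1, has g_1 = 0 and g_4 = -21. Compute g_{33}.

Common difference d = (-21 - 0) / (4 - 1) = -7.
g_i = 0 + (i - 1)·(-7).
g_{33} = 0 + 32·(-7) = -224.

-224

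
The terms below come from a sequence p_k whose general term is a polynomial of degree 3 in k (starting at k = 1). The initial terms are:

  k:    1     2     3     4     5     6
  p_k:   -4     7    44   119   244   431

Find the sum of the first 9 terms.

1st diffs: 11, 37, 75, 125, 187.
2nd diffs: 26, 38, 50, 62.
3rd diffs: 12, 12, 12 (constant).
Newton forward-difference form: p_k = -4 + 11·C(k-1,1) + 26·C(k-1,2) + 12·C(k-1,3).
Continuing: 692, 1039, 1484.
Summing k = 1..9 (9 terms) gives 4056.

4056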